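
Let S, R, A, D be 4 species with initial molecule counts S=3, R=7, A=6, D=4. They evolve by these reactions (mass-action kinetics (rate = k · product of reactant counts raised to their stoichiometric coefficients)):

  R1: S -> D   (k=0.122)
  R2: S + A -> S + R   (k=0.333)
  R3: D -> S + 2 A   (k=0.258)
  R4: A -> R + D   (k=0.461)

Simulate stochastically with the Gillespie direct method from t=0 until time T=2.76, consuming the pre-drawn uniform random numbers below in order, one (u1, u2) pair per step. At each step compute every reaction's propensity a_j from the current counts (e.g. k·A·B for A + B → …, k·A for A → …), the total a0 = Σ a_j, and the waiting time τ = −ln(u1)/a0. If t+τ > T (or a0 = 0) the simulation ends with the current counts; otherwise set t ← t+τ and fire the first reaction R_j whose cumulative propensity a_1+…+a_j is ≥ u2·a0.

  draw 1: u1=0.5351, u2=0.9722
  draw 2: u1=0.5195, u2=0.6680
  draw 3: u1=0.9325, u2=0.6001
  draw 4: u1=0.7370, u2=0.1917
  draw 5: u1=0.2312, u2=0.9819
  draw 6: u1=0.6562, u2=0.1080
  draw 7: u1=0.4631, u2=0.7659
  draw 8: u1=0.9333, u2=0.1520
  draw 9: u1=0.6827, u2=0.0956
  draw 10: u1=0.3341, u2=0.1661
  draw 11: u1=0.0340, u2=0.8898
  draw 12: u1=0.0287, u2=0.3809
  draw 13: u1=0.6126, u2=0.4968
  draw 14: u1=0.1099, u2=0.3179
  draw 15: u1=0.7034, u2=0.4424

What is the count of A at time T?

t=0.000: S=3 R=7 A=6 D=4
Draw 1: a1=0.366, a2=5.994, a3=1.032, a4=2.766, a0=10.158; τ=−ln(0.5351)/10.158=0.062 → t=0.062; u2·a0=0.9722·10.158=9.876; a1+…+a3=7.392 < 9.876 ≤ a1+…+a4=10.158 → R4 fires; S=3 R=8 A=5 D=5
Draw 2: a1=0.366, a2=4.995, a3=1.290, a4=2.305, a0=8.956; τ=−ln(0.5195)/8.956=0.073 → t=0.135; u2·a0=0.6680·8.956=5.983; a1+a2=5.361 < 5.983 ≤ a1+…+a3=6.651 → R3 fires; S=4 R=8 A=7 D=4
Draw 3: a1=0.488, a2=9.324, a3=1.032, a4=3.227, a0=14.071; τ=−ln(0.9325)/14.071=0.005 → t=0.140; u2·a0=0.6001·14.071=8.444; a1=0.488 < 8.444 ≤ a1+a2=9.812 → R2 fires; S=4 R=9 A=6 D=4
Draw 4: a1=0.488, a2=7.992, a3=1.032, a4=2.766, a0=12.278; τ=−ln(0.7370)/12.278=0.025 → t=0.165; u2·a0=0.1917·12.278=2.354; a1=0.488 < 2.354 ≤ a1+a2=8.480 → R2 fires; S=4 R=10 A=5 D=4
Draw 5: a1=0.488, a2=6.660, a3=1.032, a4=2.305, a0=10.485; τ=−ln(0.2312)/10.485=0.140 → t=0.304; u2·a0=0.9819·10.485=10.295; a1+…+a3=8.180 < 10.295 ≤ a1+…+a4=10.485 → R4 fires; S=4 R=11 A=4 D=5
Draw 6: a1=0.488, a2=5.328, a3=1.290, a4=1.844, a0=8.950; τ=−ln(0.6562)/8.950=0.047 → t=0.351; u2·a0=0.1080·8.950=0.967; a1=0.488 < 0.967 ≤ a1+a2=5.816 → R2 fires; S=4 R=12 A=3 D=5
Draw 7: a1=0.488, a2=3.996, a3=1.290, a4=1.383, a0=7.157; τ=−ln(0.4631)/7.157=0.108 → t=0.459; u2·a0=0.7659·7.157=5.482; a1+a2=4.484 < 5.482 ≤ a1+…+a3=5.774 → R3 fires; S=5 R=12 A=5 D=4
Draw 8: a1=0.610, a2=8.325, a3=1.032, a4=2.305, a0=12.272; τ=−ln(0.9333)/12.272=0.006 → t=0.464; u2·a0=0.1520·12.272=1.865; a1=0.610 < 1.865 ≤ a1+a2=8.935 → R2 fires; S=5 R=13 A=4 D=4
Draw 9: a1=0.610, a2=6.660, a3=1.032, a4=1.844, a0=10.146; τ=−ln(0.6827)/10.146=0.038 → t=0.502; u2·a0=0.0956·10.146=0.970; a1=0.610 < 0.970 ≤ a1+a2=7.270 → R2 fires; S=5 R=14 A=3 D=4
Draw 10: a1=0.610, a2=4.995, a3=1.032, a4=1.383, a0=8.020; τ=−ln(0.3341)/8.020=0.137 → t=0.639; u2·a0=0.1661·8.020=1.332; a1=0.610 < 1.332 ≤ a1+a2=5.605 → R2 fires; S=5 R=15 A=2 D=4
Draw 11: a1=0.610, a2=3.330, a3=1.032, a4=0.922, a0=5.894; τ=−ln(0.0340)/5.894=0.574 → t=1.212; u2·a0=0.8898·5.894=5.244; a1+…+a3=4.972 < 5.244 ≤ a1+…+a4=5.894 → R4 fires; S=5 R=16 A=1 D=5
Draw 12: a1=0.610, a2=1.665, a3=1.290, a4=0.461, a0=4.026; τ=−ln(0.0287)/4.026=0.882 → t=2.094; u2·a0=0.3809·4.026=1.534; a1=0.610 < 1.534 ≤ a1+a2=2.275 → R2 fires; S=5 R=17 A=0 D=5
Draw 13: a1=0.610, a2=0.000, a3=1.290, a4=0.000, a0=1.900; τ=−ln(0.6126)/1.900=0.258 → t=2.352; u2·a0=0.4968·1.900=0.944; a1+a2=0.610 < 0.944 ≤ a1+…+a3=1.900 → R3 fires; S=6 R=17 A=2 D=4
Draw 14: a1=0.732, a2=3.996, a3=1.032, a4=0.922, a0=6.682; τ=−ln(0.1099)/6.682=0.330 → t=2.683; u2·a0=0.3179·6.682=2.124; a1=0.732 < 2.124 ≤ a1+a2=4.728 → R2 fires; S=6 R=18 A=1 D=4
Draw 15: a1=0.732, a2=1.998, a3=1.032, a4=0.461, a0=4.223; τ=−ln(0.7034)/4.223=0.083 → t=2.766 > T=2.76: stop.
Read off A at T=2.76: 1

A at T = 1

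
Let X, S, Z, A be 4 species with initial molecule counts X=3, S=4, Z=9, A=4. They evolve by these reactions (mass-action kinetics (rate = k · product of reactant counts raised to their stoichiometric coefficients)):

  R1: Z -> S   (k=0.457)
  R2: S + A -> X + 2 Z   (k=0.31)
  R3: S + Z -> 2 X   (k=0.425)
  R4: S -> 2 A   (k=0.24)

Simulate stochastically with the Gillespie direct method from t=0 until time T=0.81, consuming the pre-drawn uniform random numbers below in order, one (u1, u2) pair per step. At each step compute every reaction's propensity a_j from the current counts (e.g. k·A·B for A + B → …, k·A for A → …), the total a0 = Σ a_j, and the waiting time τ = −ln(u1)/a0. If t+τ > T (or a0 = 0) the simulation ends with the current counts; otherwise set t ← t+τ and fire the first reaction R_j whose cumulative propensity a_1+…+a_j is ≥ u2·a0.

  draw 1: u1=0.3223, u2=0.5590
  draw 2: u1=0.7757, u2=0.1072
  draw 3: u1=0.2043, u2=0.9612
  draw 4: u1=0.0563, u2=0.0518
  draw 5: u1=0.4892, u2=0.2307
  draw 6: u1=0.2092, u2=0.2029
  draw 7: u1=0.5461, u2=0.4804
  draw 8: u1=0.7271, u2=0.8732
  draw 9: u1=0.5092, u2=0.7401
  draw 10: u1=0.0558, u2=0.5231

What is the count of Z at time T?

Z at T = 7

t=0.000: X=3 S=4 Z=9 A=4
Draw 1: a1=4.113, a2=4.960, a3=15.300, a4=0.960, a0=25.333; τ=−ln(0.3223)/25.333=0.045 → t=0.045; u2·a0=0.5590·25.333=14.161; a1+a2=9.073 < 14.161 ≤ a1+…+a3=24.373 → R3 fires; X=5 S=3 Z=8 A=4
Draw 2: a1=3.656, a2=3.720, a3=10.200, a4=0.720, a0=18.296; τ=−ln(0.7757)/18.296=0.014 → t=0.059; u2·a0=0.1072·18.296=1.961 ≤ a1=3.656 → R1 fires; X=5 S=4 Z=7 A=4
Draw 3: a1=3.199, a2=4.960, a3=11.900, a4=0.960, a0=21.019; τ=−ln(0.2043)/21.019=0.076 → t=0.134; u2·a0=0.9612·21.019=20.203; a1+…+a3=20.059 < 20.203 ≤ a1+…+a4=21.019 → R4 fires; X=5 S=3 Z=7 A=6
Draw 4: a1=3.199, a2=5.580, a3=8.925, a4=0.720, a0=18.424; τ=−ln(0.0563)/18.424=0.156 → t=0.290; u2·a0=0.0518·18.424=0.954 ≤ a1=3.199 → R1 fires; X=5 S=4 Z=6 A=6
Draw 5: a1=2.742, a2=7.440, a3=10.200, a4=0.960, a0=21.342; τ=−ln(0.4892)/21.342=0.034 → t=0.324; u2·a0=0.2307·21.342=4.924; a1=2.742 < 4.924 ≤ a1+a2=10.182 → R2 fires; X=6 S=3 Z=8 A=5
Draw 6: a1=3.656, a2=4.650, a3=10.200, a4=0.720, a0=19.226; τ=−ln(0.2092)/19.226=0.081 → t=0.405; u2·a0=0.2029·19.226=3.901; a1=3.656 < 3.901 ≤ a1+a2=8.306 → R2 fires; X=7 S=2 Z=10 A=4
Draw 7: a1=4.570, a2=2.480, a3=8.500, a4=0.480, a0=16.030; τ=−ln(0.5461)/16.030=0.038 → t=0.443; u2·a0=0.4804·16.030=7.701; a1+a2=7.050 < 7.701 ≤ a1+…+a3=15.550 → R3 fires; X=9 S=1 Z=9 A=4
Draw 8: a1=4.113, a2=1.240, a3=3.825, a4=0.240, a0=9.418; τ=−ln(0.7271)/9.418=0.034 → t=0.477; u2·a0=0.8732·9.418=8.224; a1+a2=5.353 < 8.224 ≤ a1+…+a3=9.178 → R3 fires; X=11 S=0 Z=8 A=4
Draw 9: a1=3.656, a2=0.000, a3=0.000, a4=0.000, a0=3.656; τ=−ln(0.5092)/3.656=0.185 → t=0.661; u2·a0=0.7401·3.656=2.706 ≤ a1=3.656 → R1 fires; X=11 S=1 Z=7 A=4
Draw 10: a1=3.199, a2=1.240, a3=2.975, a4=0.240, a0=7.654; τ=−ln(0.0558)/7.654=0.377 → t=1.038 > T=0.81: stop.
Read off Z at T=0.81: 7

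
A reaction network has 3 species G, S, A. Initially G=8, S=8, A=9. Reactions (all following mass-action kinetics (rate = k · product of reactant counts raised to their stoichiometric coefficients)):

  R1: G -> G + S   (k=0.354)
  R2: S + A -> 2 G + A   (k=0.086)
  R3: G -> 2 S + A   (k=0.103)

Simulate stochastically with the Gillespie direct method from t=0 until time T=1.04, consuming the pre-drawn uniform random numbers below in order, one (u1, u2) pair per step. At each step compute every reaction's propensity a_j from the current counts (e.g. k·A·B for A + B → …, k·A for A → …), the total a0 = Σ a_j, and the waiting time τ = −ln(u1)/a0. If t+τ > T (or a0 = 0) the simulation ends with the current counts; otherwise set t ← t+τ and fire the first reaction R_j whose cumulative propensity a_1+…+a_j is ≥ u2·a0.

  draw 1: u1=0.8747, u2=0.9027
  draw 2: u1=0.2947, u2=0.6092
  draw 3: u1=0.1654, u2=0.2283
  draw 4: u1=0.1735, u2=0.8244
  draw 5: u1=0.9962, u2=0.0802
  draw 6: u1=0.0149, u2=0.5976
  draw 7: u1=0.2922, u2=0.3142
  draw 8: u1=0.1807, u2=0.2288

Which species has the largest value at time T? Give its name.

t=0.000: G=8 S=8 A=9
Draw 1: a1=2.832, a2=6.192, a3=0.824, a0=9.848; τ=−ln(0.8747)/9.848=0.014 → t=0.014; u2·a0=0.9027·9.848=8.890; a1=2.832 < 8.890 ≤ a1+a2=9.024 → R2 fires; G=10 S=7 A=9
Draw 2: a1=3.540, a2=5.418, a3=1.030, a0=9.988; τ=−ln(0.2947)/9.988=0.122 → t=0.136; u2·a0=0.6092·9.988=6.085; a1=3.540 < 6.085 ≤ a1+a2=8.958 → R2 fires; G=12 S=6 A=9
Draw 3: a1=4.248, a2=4.644, a3=1.236, a0=10.128; τ=−ln(0.1654)/10.128=0.178 → t=0.314; u2·a0=0.2283·10.128=2.312 ≤ a1=4.248 → R1 fires; G=12 S=7 A=9
Draw 4: a1=4.248, a2=5.418, a3=1.236, a0=10.902; τ=−ln(0.1735)/10.902=0.161 → t=0.474; u2·a0=0.8244·10.902=8.988; a1=4.248 < 8.988 ≤ a1+a2=9.666 → R2 fires; G=14 S=6 A=9
Draw 5: a1=4.956, a2=4.644, a3=1.442, a0=11.042; τ=−ln(0.9962)/11.042=0.000 → t=0.475; u2·a0=0.0802·11.042=0.886 ≤ a1=4.956 → R1 fires; G=14 S=7 A=9
Draw 6: a1=4.956, a2=5.418, a3=1.442, a0=11.816; τ=−ln(0.0149)/11.816=0.356 → t=0.831; u2·a0=0.5976·11.816=7.061; a1=4.956 < 7.061 ≤ a1+a2=10.374 → R2 fires; G=16 S=6 A=9
Draw 7: a1=5.664, a2=4.644, a3=1.648, a0=11.956; τ=−ln(0.2922)/11.956=0.103 → t=0.933; u2·a0=0.3142·11.956=3.757 ≤ a1=5.664 → R1 fires; G=16 S=7 A=9
Draw 8: a1=5.664, a2=5.418, a3=1.648, a0=12.730; τ=−ln(0.1807)/12.730=0.134 → t=1.068 > T=1.04: stop.
At T=1.04: G=16 S=7 A=9; the largest is G.

Dominant species at T: G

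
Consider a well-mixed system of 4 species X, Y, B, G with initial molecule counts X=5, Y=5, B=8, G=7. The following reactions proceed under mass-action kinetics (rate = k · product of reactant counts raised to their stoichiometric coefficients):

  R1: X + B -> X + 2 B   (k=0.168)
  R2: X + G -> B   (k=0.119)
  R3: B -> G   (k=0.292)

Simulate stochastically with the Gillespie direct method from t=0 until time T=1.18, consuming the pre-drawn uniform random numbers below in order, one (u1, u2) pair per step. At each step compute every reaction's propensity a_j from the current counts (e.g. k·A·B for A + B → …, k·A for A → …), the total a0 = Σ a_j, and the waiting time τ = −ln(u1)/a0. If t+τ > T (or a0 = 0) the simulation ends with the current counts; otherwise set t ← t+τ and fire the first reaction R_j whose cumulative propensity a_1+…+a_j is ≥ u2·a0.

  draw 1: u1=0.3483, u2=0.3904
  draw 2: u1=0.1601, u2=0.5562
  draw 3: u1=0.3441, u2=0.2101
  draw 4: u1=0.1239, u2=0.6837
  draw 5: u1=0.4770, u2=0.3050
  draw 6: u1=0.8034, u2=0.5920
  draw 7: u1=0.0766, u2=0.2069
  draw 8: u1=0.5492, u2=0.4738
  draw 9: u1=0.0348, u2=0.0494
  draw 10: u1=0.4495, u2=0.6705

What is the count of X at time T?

t=0.000: X=5 Y=5 B=8 G=7
Draw 1: a1=6.720, a2=4.165, a3=2.336, a0=13.221; τ=−ln(0.3483)/13.221=0.080 → t=0.080; u2·a0=0.3904·13.221=5.161 ≤ a1=6.720 → R1 fires; X=5 Y=5 B=9 G=7
Draw 2: a1=7.560, a2=4.165, a3=2.628, a0=14.353; τ=−ln(0.1601)/14.353=0.128 → t=0.207; u2·a0=0.5562·14.353=7.983; a1=7.560 < 7.983 ≤ a1+a2=11.725 → R2 fires; X=4 Y=5 B=10 G=6
Draw 3: a1=6.720, a2=2.856, a3=2.920, a0=12.496; τ=−ln(0.3441)/12.496=0.085 → t=0.293; u2·a0=0.2101·12.496=2.625 ≤ a1=6.720 → R1 fires; X=4 Y=5 B=11 G=6
Draw 4: a1=7.392, a2=2.856, a3=3.212, a0=13.460; τ=−ln(0.1239)/13.460=0.155 → t=0.448; u2·a0=0.6837·13.460=9.203; a1=7.392 < 9.203 ≤ a1+a2=10.248 → R2 fires; X=3 Y=5 B=12 G=5
Draw 5: a1=6.048, a2=1.785, a3=3.504, a0=11.337; τ=−ln(0.4770)/11.337=0.065 → t=0.513; u2·a0=0.3050·11.337=3.458 ≤ a1=6.048 → R1 fires; X=3 Y=5 B=13 G=5
Draw 6: a1=6.552, a2=1.785, a3=3.796, a0=12.133; τ=−ln(0.8034)/12.133=0.018 → t=0.531; u2·a0=0.5920·12.133=7.183; a1=6.552 < 7.183 ≤ a1+a2=8.337 → R2 fires; X=2 Y=5 B=14 G=4
Draw 7: a1=4.704, a2=0.952, a3=4.088, a0=9.744; τ=−ln(0.0766)/9.744=0.264 → t=0.795; u2·a0=0.2069·9.744=2.016 ≤ a1=4.704 → R1 fires; X=2 Y=5 B=15 G=4
Draw 8: a1=5.040, a2=0.952, a3=4.380, a0=10.372; τ=−ln(0.5492)/10.372=0.058 → t=0.853; u2·a0=0.4738·10.372=4.914 ≤ a1=5.040 → R1 fires; X=2 Y=5 B=16 G=4
Draw 9: a1=5.376, a2=0.952, a3=4.672, a0=11.000; τ=−ln(0.0348)/11.000=0.305 → t=1.158; u2·a0=0.0494·11.000=0.543 ≤ a1=5.376 → R1 fires; X=2 Y=5 B=17 G=4
Draw 10: a1=5.712, a2=0.952, a3=4.964, a0=11.628; τ=−ln(0.4495)/11.628=0.069 → t=1.227 > T=1.18: stop.
Read off X at T=1.18: 2

X at T = 2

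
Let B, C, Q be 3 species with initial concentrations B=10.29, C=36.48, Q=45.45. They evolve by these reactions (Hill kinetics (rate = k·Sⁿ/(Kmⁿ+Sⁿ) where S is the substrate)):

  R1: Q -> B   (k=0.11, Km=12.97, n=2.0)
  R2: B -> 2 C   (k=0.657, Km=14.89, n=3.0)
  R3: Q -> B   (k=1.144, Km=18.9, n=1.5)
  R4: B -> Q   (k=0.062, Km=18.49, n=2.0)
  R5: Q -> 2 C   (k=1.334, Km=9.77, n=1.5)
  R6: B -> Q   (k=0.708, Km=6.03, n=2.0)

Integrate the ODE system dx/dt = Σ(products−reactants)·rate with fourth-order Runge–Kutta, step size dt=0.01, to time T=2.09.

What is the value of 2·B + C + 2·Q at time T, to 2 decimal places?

Value at T = 147.96

Check how each reaction changes W = 2·B + C + 2·Q (weight of products minus weight of reactants):
R1: Q -> B: (2·1) − (2·1) = 2 − 2 = 0
R2: B -> 2 C: (1·2) − (2·1) = 2 − 2 = 0
R3: Q -> B: (2·1) − (2·1) = 2 − 2 = 0
R4: B -> Q: (2·1) − (2·1) = 2 − 2 = 0
R5: Q -> 2 C: (1·2) − (2·1) = 2 − 2 = 0
R6: B -> Q: (2·1) − (2·1) = 2 − 2 = 0
Every reaction leaves W unchanged, so W is conserved and no simulation is needed: W(T) = W(0) = 2·10.29 + 36.48 + 2·45.45 = 147.96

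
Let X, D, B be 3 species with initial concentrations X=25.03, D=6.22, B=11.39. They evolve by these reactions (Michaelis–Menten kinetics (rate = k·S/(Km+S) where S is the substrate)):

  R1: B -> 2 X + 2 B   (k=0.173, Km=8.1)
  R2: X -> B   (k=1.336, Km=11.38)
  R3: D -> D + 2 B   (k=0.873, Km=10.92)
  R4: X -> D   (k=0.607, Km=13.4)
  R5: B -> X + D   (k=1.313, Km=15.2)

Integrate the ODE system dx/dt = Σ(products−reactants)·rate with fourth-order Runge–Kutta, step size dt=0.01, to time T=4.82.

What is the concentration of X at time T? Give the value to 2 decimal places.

RK4 with dt=0.01: 482 steps to T=4.82. Trajectory (selected grid times):
t=0.00: X=25.03 D=6.22 B=11.39
t=0.54: X=24.74 D=6.74 B=11.98
t=1.07: X=24.47 D=7.26 B=12.57
t=1.61: X=24.21 D=7.80 B=13.18
t=2.14: X=23.96 D=8.33 B=13.79
t=2.68: X=23.72 D=8.88 B=14.41
t=3.21: X=23.50 D=9.43 B=15.02
t=3.75: X=23.28 D=9.99 B=15.66
t=4.28: X=23.08 D=10.55 B=16.29
t=4.82: X=22.89 D=11.13 B=16.93
Read off X at T=4.82: 22.89

X at T = 22.89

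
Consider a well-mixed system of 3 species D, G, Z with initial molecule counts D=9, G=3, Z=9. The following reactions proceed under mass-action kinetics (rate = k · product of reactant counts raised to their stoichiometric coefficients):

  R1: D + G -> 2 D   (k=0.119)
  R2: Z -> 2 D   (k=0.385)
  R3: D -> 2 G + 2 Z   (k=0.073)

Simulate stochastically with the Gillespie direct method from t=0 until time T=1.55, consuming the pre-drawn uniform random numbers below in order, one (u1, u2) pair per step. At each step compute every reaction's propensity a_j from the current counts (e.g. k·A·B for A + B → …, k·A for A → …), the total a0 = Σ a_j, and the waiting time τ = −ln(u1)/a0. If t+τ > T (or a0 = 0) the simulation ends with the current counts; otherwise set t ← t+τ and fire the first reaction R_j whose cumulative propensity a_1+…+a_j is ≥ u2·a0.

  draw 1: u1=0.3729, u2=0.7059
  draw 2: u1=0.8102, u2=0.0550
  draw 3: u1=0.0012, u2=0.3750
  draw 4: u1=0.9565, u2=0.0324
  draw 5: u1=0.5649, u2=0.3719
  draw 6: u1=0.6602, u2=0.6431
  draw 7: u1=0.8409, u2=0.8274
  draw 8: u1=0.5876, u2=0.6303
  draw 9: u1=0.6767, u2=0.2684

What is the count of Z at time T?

t=0.000: D=9 G=3 Z=9
Draw 1: a1=3.213, a2=3.465, a3=0.657, a0=7.335; τ=−ln(0.3729)/7.335=0.134 → t=0.134; u2·a0=0.7059·7.335=5.178; a1=3.213 < 5.178 ≤ a1+a2=6.678 → R2 fires; D=11 G=3 Z=8
Draw 2: a1=3.927, a2=3.080, a3=0.803, a0=7.810; τ=−ln(0.8102)/7.810=0.027 → t=0.161; u2·a0=0.0550·7.810=0.430 ≤ a1=3.927 → R1 fires; D=12 G=2 Z=8
Draw 3: a1=2.856, a2=3.080, a3=0.876, a0=6.812; τ=−ln(0.0012)/6.812=0.987 → t=1.149; u2·a0=0.3750·6.812=2.554 ≤ a1=2.856 → R1 fires; D=13 G=1 Z=8
Draw 4: a1=1.547, a2=3.080, a3=0.949, a0=5.576; τ=−ln(0.9565)/5.576=0.008 → t=1.157; u2·a0=0.0324·5.576=0.181 ≤ a1=1.547 → R1 fires; D=14 G=0 Z=8
Draw 5: a1=0.000, a2=3.080, a3=1.022, a0=4.102; τ=−ln(0.5649)/4.102=0.139 → t=1.296; u2·a0=0.3719·4.102=1.526; a1=0.000 < 1.526 ≤ a1+a2=3.080 → R2 fires; D=16 G=0 Z=7
Draw 6: a1=0.000, a2=2.695, a3=1.168, a0=3.863; τ=−ln(0.6602)/3.863=0.107 → t=1.403; u2·a0=0.6431·3.863=2.484; a1=0.000 < 2.484 ≤ a1+a2=2.695 → R2 fires; D=18 G=0 Z=6
Draw 7: a1=0.000, a2=2.310, a3=1.314, a0=3.624; τ=−ln(0.8409)/3.624=0.048 → t=1.451; u2·a0=0.8274·3.624=2.998; a1+a2=2.310 < 2.998 ≤ a1+…+a3=3.624 → R3 fires; D=17 G=2 Z=8
Draw 8: a1=4.046, a2=3.080, a3=1.241, a0=8.367; τ=−ln(0.5876)/8.367=0.064 → t=1.515; u2·a0=0.6303·8.367=5.274; a1=4.046 < 5.274 ≤ a1+a2=7.126 → R2 fires; D=19 G=2 Z=7
Draw 9: a1=4.522, a2=2.695, a3=1.387, a0=8.604; τ=−ln(0.6767)/8.604=0.045 → t=1.560 > T=1.55: stop.
Read off Z at T=1.55: 7

Z at T = 7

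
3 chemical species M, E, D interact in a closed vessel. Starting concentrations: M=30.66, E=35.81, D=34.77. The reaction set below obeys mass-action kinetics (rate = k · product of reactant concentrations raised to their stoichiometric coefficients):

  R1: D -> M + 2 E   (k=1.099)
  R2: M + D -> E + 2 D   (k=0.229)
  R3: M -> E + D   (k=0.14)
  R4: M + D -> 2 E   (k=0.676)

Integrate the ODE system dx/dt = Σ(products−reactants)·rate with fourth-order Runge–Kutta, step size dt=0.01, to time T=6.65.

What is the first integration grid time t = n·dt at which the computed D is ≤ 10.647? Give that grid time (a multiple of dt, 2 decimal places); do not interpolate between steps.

Threshold first reached at t = 0.38

RK4 with dt=0.01: 665 steps to T=6.65. Trajectory (selected grid times):
t=0.00: M=30.66 E=35.81 D=34.77
t=0.37: M=1.31 E=111.93 D=10.66
t=0.38: M=1.30 E=112.38 D=10.49
t=0.74: M=1.20 E=124.27 D=5.84
t=1.48: M=1.15 E=134.73 D=1.83
t=2.22: M=1.10 E=138.12 D=0.63
t=2.96: M=1.03 E=139.40 D=0.26
t=3.69: M=0.95 E=140.03 D=0.14
t=4.43: M=0.88 E=140.45 D=0.10
t=5.17: M=0.82 E=140.79 D=0.09
t=5.91: M=0.76 E=141.09 D=0.08
t=6.65: M=0.71 E=141.35 D=0.07
D(0.37)=10.663 > 10.647 but D(0.38)=10.487 ≤ 10.647, so the first grid time is t=0.38.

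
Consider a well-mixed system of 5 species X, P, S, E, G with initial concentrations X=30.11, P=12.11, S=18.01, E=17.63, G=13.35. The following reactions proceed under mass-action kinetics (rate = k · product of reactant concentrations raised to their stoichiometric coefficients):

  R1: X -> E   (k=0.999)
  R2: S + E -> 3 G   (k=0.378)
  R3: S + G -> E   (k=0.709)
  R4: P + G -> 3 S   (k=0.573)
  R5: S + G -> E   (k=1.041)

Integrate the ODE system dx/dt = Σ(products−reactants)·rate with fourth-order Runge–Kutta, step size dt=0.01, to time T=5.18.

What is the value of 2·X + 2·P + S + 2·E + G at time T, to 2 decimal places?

Value at T = 151.06

Check how each reaction changes W = 2·X + 2·P + S + 2·E + G (weight of products minus weight of reactants):
R1: X -> E: (2·1) − (2·1) = 2 − 2 = 0
R2: S + E -> 3 G: (1·3) − (1·1 + 2·1) = 3 − 3 = 0
R3: S + G -> E: (2·1) − (1·1 + 1·1) = 2 − 2 = 0
R4: P + G -> 3 S: (1·3) − (2·1 + 1·1) = 3 − 3 = 0
R5: S + G -> E: (2·1) − (1·1 + 1·1) = 2 − 2 = 0
Every reaction leaves W unchanged, so W is conserved and no simulation is needed: W(T) = W(0) = 2·30.11 + 2·12.11 + 18.01 + 2·17.63 + 13.35 = 151.06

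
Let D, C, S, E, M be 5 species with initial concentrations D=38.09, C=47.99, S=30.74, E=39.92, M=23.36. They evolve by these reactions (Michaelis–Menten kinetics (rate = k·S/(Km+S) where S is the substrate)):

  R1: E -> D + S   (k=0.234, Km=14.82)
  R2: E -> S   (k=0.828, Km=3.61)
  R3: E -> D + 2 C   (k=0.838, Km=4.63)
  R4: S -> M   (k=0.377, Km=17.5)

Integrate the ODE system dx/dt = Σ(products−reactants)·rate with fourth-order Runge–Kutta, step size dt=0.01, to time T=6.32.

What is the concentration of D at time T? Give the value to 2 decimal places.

D at T = 43.79

RK4 with dt=0.01: 632 steps to T=6.32. Trajectory (selected grid times):
t=0.00: D=38.09 C=47.99 S=30.74 E=39.92 M=23.36
t=0.70: D=38.73 C=49.04 S=31.22 E=38.75 M=23.53
t=1.40: D=39.37 C=50.09 S=31.70 E=37.57 M=23.70
t=2.11: D=40.02 C=51.14 S=32.18 E=36.39 M=23.87
t=2.81: D=40.66 C=52.18 S=32.65 E=35.23 M=24.04
t=3.51: D=41.29 C=53.22 S=33.12 E=34.07 M=24.21
t=4.21: D=41.92 C=54.25 S=33.58 E=32.92 M=24.39
t=4.92: D=42.55 C=55.29 S=34.05 E=31.76 M=24.56
t=5.62: D=43.17 C=56.31 S=34.50 E=30.62 M=24.74
t=6.32: D=43.79 C=57.33 S=34.96 E=29.48 M=24.91
Read off D at T=6.32: 43.79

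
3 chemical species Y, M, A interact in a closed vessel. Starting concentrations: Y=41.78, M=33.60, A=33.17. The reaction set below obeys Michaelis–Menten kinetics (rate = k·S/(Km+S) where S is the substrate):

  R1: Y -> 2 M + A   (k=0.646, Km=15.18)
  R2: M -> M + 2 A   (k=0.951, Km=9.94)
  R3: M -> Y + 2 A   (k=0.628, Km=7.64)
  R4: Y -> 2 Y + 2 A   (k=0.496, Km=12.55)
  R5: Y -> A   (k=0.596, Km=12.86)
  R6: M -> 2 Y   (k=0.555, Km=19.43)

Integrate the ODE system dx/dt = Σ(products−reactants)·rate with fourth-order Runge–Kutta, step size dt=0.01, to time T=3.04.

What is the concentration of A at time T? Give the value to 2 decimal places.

RK4 with dt=0.01: 304 steps to T=3.04. Trajectory (selected grid times):
t=0.00: Y=41.78 M=33.60 A=33.17
t=0.34: Y=42.01 M=33.63 A=34.59
t=0.68: Y=42.23 M=33.66 A=36.02
t=1.01: Y=42.45 M=33.69 A=37.40
t=1.35: Y=42.68 M=33.72 A=38.82
t=1.69: Y=42.90 M=33.75 A=40.25
t=2.03: Y=43.13 M=33.78 A=41.68
t=2.36: Y=43.35 M=33.81 A=43.06
t=2.70: Y=43.58 M=33.84 A=44.49
t=3.04: Y=43.80 M=33.87 A=45.92
Read off A at T=3.04: 45.92

A at T = 45.92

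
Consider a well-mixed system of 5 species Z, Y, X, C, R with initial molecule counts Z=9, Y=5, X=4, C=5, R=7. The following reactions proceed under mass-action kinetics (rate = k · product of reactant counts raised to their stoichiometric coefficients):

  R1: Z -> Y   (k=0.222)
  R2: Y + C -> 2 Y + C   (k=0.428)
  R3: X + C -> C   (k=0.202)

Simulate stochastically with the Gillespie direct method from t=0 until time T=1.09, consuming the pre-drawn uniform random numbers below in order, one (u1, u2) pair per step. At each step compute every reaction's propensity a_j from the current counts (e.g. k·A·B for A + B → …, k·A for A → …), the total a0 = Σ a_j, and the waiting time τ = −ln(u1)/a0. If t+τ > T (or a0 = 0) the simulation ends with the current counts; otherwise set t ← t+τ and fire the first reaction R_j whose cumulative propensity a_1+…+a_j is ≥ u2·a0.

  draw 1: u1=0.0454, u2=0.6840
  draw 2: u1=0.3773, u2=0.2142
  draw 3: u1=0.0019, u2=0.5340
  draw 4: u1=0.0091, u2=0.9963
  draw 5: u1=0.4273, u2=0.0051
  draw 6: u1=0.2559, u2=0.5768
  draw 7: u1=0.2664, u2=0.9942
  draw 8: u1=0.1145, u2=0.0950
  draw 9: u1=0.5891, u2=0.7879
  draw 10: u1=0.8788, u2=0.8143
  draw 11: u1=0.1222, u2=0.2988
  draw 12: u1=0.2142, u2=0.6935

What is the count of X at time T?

t=0.000: Z=9 Y=5 X=4 C=5 R=7
Draw 1: a1=1.998, a2=10.700, a3=4.040, a0=16.738; τ=−ln(0.0454)/16.738=0.185 → t=0.185; u2·a0=0.6840·16.738=11.449; a1=1.998 < 11.449 ≤ a1+a2=12.698 → R2 fires; Z=9 Y=6 X=4 C=5 R=7
Draw 2: a1=1.998, a2=12.840, a3=4.040, a0=18.878; τ=−ln(0.3773)/18.878=0.052 → t=0.236; u2·a0=0.2142·18.878=4.044; a1=1.998 < 4.044 ≤ a1+a2=14.838 → R2 fires; Z=9 Y=7 X=4 C=5 R=7
Draw 3: a1=1.998, a2=14.980, a3=4.040, a0=21.018; τ=−ln(0.0019)/21.018=0.298 → t=0.534; u2·a0=0.5340·21.018=11.224; a1=1.998 < 11.224 ≤ a1+a2=16.978 → R2 fires; Z=9 Y=8 X=4 C=5 R=7
Draw 4: a1=1.998, a2=17.120, a3=4.040, a0=23.158; τ=−ln(0.0091)/23.158=0.203 → t=0.737; u2·a0=0.9963·23.158=23.072; a1+a2=19.118 < 23.072 ≤ a1+…+a3=23.158 → R3 fires; Z=9 Y=8 X=3 C=5 R=7
Draw 5: a1=1.998, a2=17.120, a3=3.030, a0=22.148; τ=−ln(0.4273)/22.148=0.038 → t=0.776; u2·a0=0.0051·22.148=0.113 ≤ a1=1.998 → R1 fires; Z=8 Y=9 X=3 C=5 R=7
Draw 6: a1=1.776, a2=19.260, a3=3.030, a0=24.066; τ=−ln(0.2559)/24.066=0.057 → t=0.832; u2·a0=0.5768·24.066=13.881; a1=1.776 < 13.881 ≤ a1+a2=21.036 → R2 fires; Z=8 Y=10 X=3 C=5 R=7
Draw 7: a1=1.776, a2=21.400, a3=3.030, a0=26.206; τ=−ln(0.2664)/26.206=0.050 → t=0.883; u2·a0=0.9942·26.206=26.054; a1+a2=23.176 < 26.054 ≤ a1+…+a3=26.206 → R3 fires; Z=8 Y=10 X=2 C=5 R=7
Draw 8: a1=1.776, a2=21.400, a3=2.020, a0=25.196; τ=−ln(0.1145)/25.196=0.086 → t=0.969; u2·a0=0.0950·25.196=2.394; a1=1.776 < 2.394 ≤ a1+a2=23.176 → R2 fires; Z=8 Y=11 X=2 C=5 R=7
Draw 9: a1=1.776, a2=23.540, a3=2.020, a0=27.336; τ=−ln(0.5891)/27.336=0.019 → t=0.988; u2·a0=0.7879·27.336=21.538; a1=1.776 < 21.538 ≤ a1+a2=25.316 → R2 fires; Z=8 Y=12 X=2 C=5 R=7
Draw 10: a1=1.776, a2=25.680, a3=2.020, a0=29.476; τ=−ln(0.8788)/29.476=0.004 → t=0.993; u2·a0=0.8143·29.476=24.002; a1=1.776 < 24.002 ≤ a1+a2=27.456 → R2 fires; Z=8 Y=13 X=2 C=5 R=7
Draw 11: a1=1.776, a2=27.820, a3=2.020, a0=31.616; τ=−ln(0.1222)/31.616=0.066 → t=1.059; u2·a0=0.2988·31.616=9.447; a1=1.776 < 9.447 ≤ a1+a2=29.596 → R2 fires; Z=8 Y=14 X=2 C=5 R=7
Draw 12: a1=1.776, a2=29.960, a3=2.020, a0=33.756; τ=−ln(0.2142)/33.756=0.046 → t=1.105 > T=1.09: stop.
Read off X at T=1.09: 2

X at T = 2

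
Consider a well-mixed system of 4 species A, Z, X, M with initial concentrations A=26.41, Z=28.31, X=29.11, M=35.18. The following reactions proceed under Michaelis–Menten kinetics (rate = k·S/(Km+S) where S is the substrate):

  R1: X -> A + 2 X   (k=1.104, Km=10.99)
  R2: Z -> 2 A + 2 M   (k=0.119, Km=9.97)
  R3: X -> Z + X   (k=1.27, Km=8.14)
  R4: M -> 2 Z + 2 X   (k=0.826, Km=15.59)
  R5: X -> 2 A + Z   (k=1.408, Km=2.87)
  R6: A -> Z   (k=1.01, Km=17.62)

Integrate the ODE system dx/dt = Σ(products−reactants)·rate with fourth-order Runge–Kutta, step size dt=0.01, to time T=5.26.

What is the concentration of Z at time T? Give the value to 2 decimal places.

Z at T = 49.33

RK4 with dt=0.01: 526 steps to T=5.26. Trajectory (selected grid times):
t=0.00: A=26.41 Z=28.31 X=29.11 M=35.18
t=0.58: A=28.11 Z=30.60 X=29.50 M=34.95
t=1.17: A=29.84 Z=32.93 X=29.89 M=34.72
t=1.75: A=31.53 Z=35.24 X=30.27 M=34.50
t=2.34: A=33.25 Z=37.59 X=30.66 M=34.27
t=2.92: A=34.94 Z=39.91 X=31.04 M=34.05
t=3.51: A=36.66 Z=42.28 X=31.43 M=33.83
t=4.09: A=38.35 Z=44.61 X=31.81 M=33.62
t=4.68: A=40.06 Z=46.99 X=32.20 M=33.40
t=5.26: A=41.74 Z=49.33 X=32.58 M=33.19
Read off Z at T=5.26: 49.33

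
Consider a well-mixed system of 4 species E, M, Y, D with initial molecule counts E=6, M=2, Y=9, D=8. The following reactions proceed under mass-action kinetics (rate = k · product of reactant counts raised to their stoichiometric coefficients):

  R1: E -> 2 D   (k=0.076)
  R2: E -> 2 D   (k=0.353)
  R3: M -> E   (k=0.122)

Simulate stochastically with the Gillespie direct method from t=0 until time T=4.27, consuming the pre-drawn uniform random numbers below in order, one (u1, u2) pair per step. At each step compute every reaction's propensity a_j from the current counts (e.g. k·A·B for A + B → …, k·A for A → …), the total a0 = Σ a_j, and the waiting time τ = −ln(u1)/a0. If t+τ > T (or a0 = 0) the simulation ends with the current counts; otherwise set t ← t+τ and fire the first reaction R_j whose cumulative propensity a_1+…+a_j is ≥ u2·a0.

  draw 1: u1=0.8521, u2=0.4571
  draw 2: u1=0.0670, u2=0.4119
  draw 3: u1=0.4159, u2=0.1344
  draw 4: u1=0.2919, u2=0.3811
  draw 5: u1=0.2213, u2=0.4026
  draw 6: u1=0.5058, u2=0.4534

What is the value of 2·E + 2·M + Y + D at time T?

Check how each reaction changes W = 2·E + 2·M + Y + D (weight of products minus weight of reactants):
R1: E -> 2 D: (1·2) − (2·1) = 2 − 2 = 0
R2: E -> 2 D: (1·2) − (2·1) = 2 − 2 = 0
R3: M -> E: (2·1) − (2·1) = 2 − 2 = 0
Every reaction leaves W unchanged, so W is conserved and no simulation is needed: W(T) = W(0) = 2·6 + 2·2 + 9 + 8 = 33

Value at T = 33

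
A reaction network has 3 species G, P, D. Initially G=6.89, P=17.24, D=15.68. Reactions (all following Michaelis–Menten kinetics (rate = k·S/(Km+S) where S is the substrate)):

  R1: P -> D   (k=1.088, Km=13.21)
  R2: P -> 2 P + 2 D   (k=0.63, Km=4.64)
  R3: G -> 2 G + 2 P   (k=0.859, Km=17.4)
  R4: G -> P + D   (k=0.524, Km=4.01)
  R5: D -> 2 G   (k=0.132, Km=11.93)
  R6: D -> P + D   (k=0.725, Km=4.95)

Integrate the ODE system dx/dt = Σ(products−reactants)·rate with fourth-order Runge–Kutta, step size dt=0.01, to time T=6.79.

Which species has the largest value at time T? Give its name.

Dominant species at T: D

RK4 with dt=0.01: 679 steps to T=6.79. Trajectory (selected grid times):
t=0.00: G=6.89 P=17.24 D=15.68
t=0.75: G=6.94 P=18.18 D=17.09
t=1.51: G=6.99 P=19.14 D=18.53
t=2.26: G=7.05 P=20.08 D=19.97
t=3.02: G=7.11 P=21.05 D=21.45
t=3.77: G=7.18 P=22.00 D=22.92
t=4.53: G=7.25 P=22.97 D=24.42
t=5.28: G=7.32 P=23.93 D=25.92
t=6.04: G=7.39 P=24.91 D=27.45
t=6.79: G=7.47 P=25.87 D=28.97
At T=6.79: G=7.47 P=25.87 D=28.97; the largest is D.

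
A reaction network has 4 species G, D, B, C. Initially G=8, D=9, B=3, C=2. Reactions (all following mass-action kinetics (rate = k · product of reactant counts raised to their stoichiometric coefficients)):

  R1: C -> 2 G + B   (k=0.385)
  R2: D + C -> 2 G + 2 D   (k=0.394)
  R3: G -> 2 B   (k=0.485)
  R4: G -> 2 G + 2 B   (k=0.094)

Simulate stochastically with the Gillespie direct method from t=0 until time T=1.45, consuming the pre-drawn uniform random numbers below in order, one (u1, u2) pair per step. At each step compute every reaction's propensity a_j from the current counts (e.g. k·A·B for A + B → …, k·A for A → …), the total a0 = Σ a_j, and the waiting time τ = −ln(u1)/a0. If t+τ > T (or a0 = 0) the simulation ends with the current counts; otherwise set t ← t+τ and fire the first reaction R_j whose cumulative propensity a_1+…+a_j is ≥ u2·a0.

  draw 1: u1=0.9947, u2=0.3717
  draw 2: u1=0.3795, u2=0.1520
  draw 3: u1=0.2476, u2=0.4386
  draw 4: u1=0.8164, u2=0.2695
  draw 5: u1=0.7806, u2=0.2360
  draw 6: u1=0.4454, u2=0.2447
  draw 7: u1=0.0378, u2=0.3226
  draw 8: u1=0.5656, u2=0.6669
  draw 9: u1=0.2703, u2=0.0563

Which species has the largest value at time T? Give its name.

Dominant species at T: B

t=0.000: G=8 D=9 B=3 C=2
Draw 1: a1=0.770, a2=7.092, a3=3.880, a4=0.752, a0=12.494; τ=−ln(0.9947)/12.494=0.000 → t=0.000; u2·a0=0.3717·12.494=4.644; a1=0.770 < 4.644 ≤ a1+a2=7.862 → R2 fires; G=10 D=10 B=3 C=1
Draw 2: a1=0.385, a2=3.940, a3=4.850, a4=0.940, a0=10.115; τ=−ln(0.3795)/10.115=0.096 → t=0.096; u2·a0=0.1520·10.115=1.537; a1=0.385 < 1.537 ≤ a1+a2=4.325 → R2 fires; G=12 D=11 B=3 C=0
Draw 3: a1=0.000, a2=0.000, a3=5.820, a4=1.128, a0=6.948; τ=−ln(0.2476)/6.948=0.201 → t=0.297; u2·a0=0.4386·6.948=3.047; a1+a2=0.000 < 3.047 ≤ a1+…+a3=5.820 → R3 fires; G=11 D=11 B=5 C=0
Draw 4: a1=0.000, a2=0.000, a3=5.335, a4=1.034, a0=6.369; τ=−ln(0.8164)/6.369=0.032 → t=0.329; u2·a0=0.2695·6.369=1.716; a1+a2=0.000 < 1.716 ≤ a1+…+a3=5.335 → R3 fires; G=10 D=11 B=7 C=0
Draw 5: a1=0.000, a2=0.000, a3=4.850, a4=0.940, a0=5.790; τ=−ln(0.7806)/5.790=0.043 → t=0.372; u2·a0=0.2360·5.790=1.366; a1+a2=0.000 < 1.366 ≤ a1+…+a3=4.850 → R3 fires; G=9 D=11 B=9 C=0
Draw 6: a1=0.000, a2=0.000, a3=4.365, a4=0.846, a0=5.211; τ=−ln(0.4454)/5.211=0.155 → t=0.527; u2·a0=0.2447·5.211=1.275; a1+a2=0.000 < 1.275 ≤ a1+…+a3=4.365 → R3 fires; G=8 D=11 B=11 C=0
Draw 7: a1=0.000, a2=0.000, a3=3.880, a4=0.752, a0=4.632; τ=−ln(0.0378)/4.632=0.707 → t=1.234; u2·a0=0.3226·4.632=1.494; a1+a2=0.000 < 1.494 ≤ a1+…+a3=3.880 → R3 fires; G=7 D=11 B=13 C=0
Draw 8: a1=0.000, a2=0.000, a3=3.395, a4=0.658, a0=4.053; τ=−ln(0.5656)/4.053=0.141 → t=1.375; u2·a0=0.6669·4.053=2.703; a1+a2=0.000 < 2.703 ≤ a1+…+a3=3.395 → R3 fires; G=6 D=11 B=15 C=0
Draw 9: a1=0.000, a2=0.000, a3=2.910, a4=0.564, a0=3.474; τ=−ln(0.2703)/3.474=0.377 → t=1.751 > T=1.45: stop.
At T=1.45: G=6 D=11 B=15 C=0; the largest is B.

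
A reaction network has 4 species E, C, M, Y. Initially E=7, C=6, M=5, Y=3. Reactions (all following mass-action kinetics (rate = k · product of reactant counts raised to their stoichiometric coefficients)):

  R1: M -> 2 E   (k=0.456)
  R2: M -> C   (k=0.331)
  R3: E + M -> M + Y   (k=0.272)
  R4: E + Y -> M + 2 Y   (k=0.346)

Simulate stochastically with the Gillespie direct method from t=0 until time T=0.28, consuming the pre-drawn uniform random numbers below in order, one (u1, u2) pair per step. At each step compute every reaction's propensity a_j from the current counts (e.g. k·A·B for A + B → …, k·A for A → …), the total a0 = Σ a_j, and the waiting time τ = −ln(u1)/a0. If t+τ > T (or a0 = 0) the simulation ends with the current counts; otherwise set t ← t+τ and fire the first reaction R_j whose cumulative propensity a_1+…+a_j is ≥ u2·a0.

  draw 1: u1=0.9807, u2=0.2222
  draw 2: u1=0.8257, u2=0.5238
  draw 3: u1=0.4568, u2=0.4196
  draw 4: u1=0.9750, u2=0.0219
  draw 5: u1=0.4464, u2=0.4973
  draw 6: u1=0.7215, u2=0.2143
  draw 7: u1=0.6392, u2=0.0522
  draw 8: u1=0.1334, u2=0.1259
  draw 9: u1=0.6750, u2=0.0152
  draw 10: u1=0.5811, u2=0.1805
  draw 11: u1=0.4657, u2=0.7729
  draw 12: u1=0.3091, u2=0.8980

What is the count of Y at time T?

Y at T = 11

t=0.000: E=7 C=6 M=5 Y=3
Draw 1: a1=2.280, a2=1.655, a3=9.520, a4=7.266, a0=20.721; τ=−ln(0.9807)/20.721=0.001 → t=0.001; u2·a0=0.2222·20.721=4.604; a1+a2=3.935 < 4.604 ≤ a1+…+a3=13.455 → R3 fires; E=6 C=6 M=5 Y=4
Draw 2: a1=2.280, a2=1.655, a3=8.160, a4=8.304, a0=20.399; τ=−ln(0.8257)/20.399=0.009 → t=0.010; u2·a0=0.5238·20.399=10.685; a1+a2=3.935 < 10.685 ≤ a1+…+a3=12.095 → R3 fires; E=5 C=6 M=5 Y=5
Draw 3: a1=2.280, a2=1.655, a3=6.800, a4=8.650, a0=19.385; τ=−ln(0.4568)/19.385=0.040 → t=0.051; u2·a0=0.4196·19.385=8.134; a1+a2=3.935 < 8.134 ≤ a1+…+a3=10.735 → R3 fires; E=4 C=6 M=5 Y=6
Draw 4: a1=2.280, a2=1.655, a3=5.440, a4=8.304, a0=17.679; τ=−ln(0.9750)/17.679=0.001 → t=0.052; u2·a0=0.0219·17.679=0.387 ≤ a1=2.280 → R1 fires; E=6 C=6 M=4 Y=6
Draw 5: a1=1.824, a2=1.324, a3=6.528, a4=12.456, a0=22.132; τ=−ln(0.4464)/22.132=0.036 → t=0.089; u2·a0=0.4973·22.132=11.006; a1+…+a3=9.676 < 11.006 ≤ a1+…+a4=22.132 → R4 fires; E=5 C=6 M=5 Y=7
Draw 6: a1=2.280, a2=1.655, a3=6.800, a4=12.110, a0=22.845; τ=−ln(0.7215)/22.845=0.014 → t=0.103; u2·a0=0.2143·22.845=4.896; a1+a2=3.935 < 4.896 ≤ a1+…+a3=10.735 → R3 fires; E=4 C=6 M=5 Y=8
Draw 7: a1=2.280, a2=1.655, a3=5.440, a4=11.072, a0=20.447; τ=−ln(0.6392)/20.447=0.022 → t=0.125; u2·a0=0.0522·20.447=1.067 ≤ a1=2.280 → R1 fires; E=6 C=6 M=4 Y=8
Draw 8: a1=1.824, a2=1.324, a3=6.528, a4=16.608, a0=26.284; τ=−ln(0.1334)/26.284=0.077 → t=0.201; u2·a0=0.1259·26.284=3.309; a1+a2=3.148 < 3.309 ≤ a1+…+a3=9.676 → R3 fires; E=5 C=6 M=4 Y=9
Draw 9: a1=1.824, a2=1.324, a3=5.440, a4=15.570, a0=24.158; τ=−ln(0.6750)/24.158=0.016 → t=0.218; u2·a0=0.0152·24.158=0.367 ≤ a1=1.824 → R1 fires; E=7 C=6 M=3 Y=9
Draw 10: a1=1.368, a2=0.993, a3=5.712, a4=21.798, a0=29.871; τ=−ln(0.5811)/29.871=0.018 → t=0.236; u2·a0=0.1805·29.871=5.392; a1+a2=2.361 < 5.392 ≤ a1+…+a3=8.073 → R3 fires; E=6 C=6 M=3 Y=10
Draw 11: a1=1.368, a2=0.993, a3=4.896, a4=20.760, a0=28.017; τ=−ln(0.4657)/28.017=0.027 → t=0.263; u2·a0=0.7729·28.017=21.654; a1+…+a3=7.257 < 21.654 ≤ a1+…+a4=28.017 → R4 fires; E=5 C=6 M=4 Y=11
Draw 12: a1=1.824, a2=1.324, a3=5.440, a4=19.030, a0=27.618; τ=−ln(0.3091)/27.618=0.043 → t=0.306 > T=0.28: stop.
Read off Y at T=0.28: 11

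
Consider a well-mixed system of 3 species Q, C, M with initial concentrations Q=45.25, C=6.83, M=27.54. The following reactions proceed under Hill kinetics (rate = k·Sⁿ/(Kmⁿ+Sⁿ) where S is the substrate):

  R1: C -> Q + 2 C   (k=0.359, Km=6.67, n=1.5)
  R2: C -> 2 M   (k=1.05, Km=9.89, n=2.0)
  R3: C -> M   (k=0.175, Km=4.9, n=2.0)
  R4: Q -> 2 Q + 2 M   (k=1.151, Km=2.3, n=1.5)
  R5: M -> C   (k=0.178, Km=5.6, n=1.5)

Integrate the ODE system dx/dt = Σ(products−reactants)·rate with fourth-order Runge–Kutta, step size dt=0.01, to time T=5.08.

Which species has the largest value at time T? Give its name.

RK4 with dt=0.01: 508 steps to T=5.08. Trajectory (selected grid times):
t=0.00: Q=45.25 C=6.83 M=27.54
t=0.56: Q=45.99 C=6.77 M=29.17
t=1.13: Q=46.74 C=6.71 M=30.81
t=1.69: Q=47.48 C=6.66 M=32.43
t=2.26: Q=48.23 C=6.60 M=34.07
t=2.82: Q=48.97 C=6.55 M=35.67
t=3.39: Q=49.72 C=6.50 M=37.30
t=3.95: Q=50.46 C=6.46 M=38.90
t=4.52: Q=51.20 C=6.41 M=40.53
t=5.08: Q=51.94 C=6.37 M=42.12
At T=5.08: Q=51.94 C=6.37 M=42.12; the largest is Q.

Dominant species at T: Q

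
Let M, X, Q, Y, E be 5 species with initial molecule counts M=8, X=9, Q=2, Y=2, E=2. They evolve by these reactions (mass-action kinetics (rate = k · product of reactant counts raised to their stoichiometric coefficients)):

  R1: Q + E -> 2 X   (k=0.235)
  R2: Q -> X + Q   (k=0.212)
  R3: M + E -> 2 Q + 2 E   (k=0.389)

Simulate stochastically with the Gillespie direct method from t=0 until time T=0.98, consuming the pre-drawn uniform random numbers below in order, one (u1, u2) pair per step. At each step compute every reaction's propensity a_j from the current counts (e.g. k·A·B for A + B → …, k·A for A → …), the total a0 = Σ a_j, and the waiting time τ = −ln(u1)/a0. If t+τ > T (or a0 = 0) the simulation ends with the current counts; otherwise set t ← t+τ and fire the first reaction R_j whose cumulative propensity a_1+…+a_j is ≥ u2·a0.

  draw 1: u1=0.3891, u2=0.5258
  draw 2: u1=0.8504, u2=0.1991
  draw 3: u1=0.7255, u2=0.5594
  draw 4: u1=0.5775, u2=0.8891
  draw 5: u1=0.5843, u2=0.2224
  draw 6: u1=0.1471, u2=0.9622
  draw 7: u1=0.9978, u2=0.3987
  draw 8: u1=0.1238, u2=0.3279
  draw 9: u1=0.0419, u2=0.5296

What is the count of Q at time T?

t=0.000: M=8 X=9 Q=2 Y=2 E=2
Draw 1: a1=0.940, a2=0.424, a3=6.224, a0=7.588; τ=−ln(0.3891)/7.588=0.124 → t=0.124; u2·a0=0.5258·7.588=3.990; a1+a2=1.364 < 3.990 ≤ a1+…+a3=7.588 → R3 fires; M=7 X=9 Q=4 Y=2 E=3
Draw 2: a1=2.820, a2=0.848, a3=8.169, a0=11.837; τ=−ln(0.8504)/11.837=0.014 → t=0.138; u2·a0=0.1991·11.837=2.357 ≤ a1=2.820 → R1 fires; M=7 X=11 Q=3 Y=2 E=2
Draw 3: a1=1.410, a2=0.636, a3=5.446, a0=7.492; τ=−ln(0.7255)/7.492=0.043 → t=0.181; u2·a0=0.5594·7.492=4.191; a1+a2=2.046 < 4.191 ≤ a1+…+a3=7.492 → R3 fires; M=6 X=11 Q=5 Y=2 E=3
Draw 4: a1=3.525, a2=1.060, a3=7.002, a0=11.587; τ=−ln(0.5775)/11.587=0.047 → t=0.228; u2·a0=0.8891·11.587=10.302; a1+a2=4.585 < 10.302 ≤ a1+…+a3=11.587 → R3 fires; M=5 X=11 Q=7 Y=2 E=4
Draw 5: a1=6.580, a2=1.484, a3=7.780, a0=15.844; τ=−ln(0.5843)/15.844=0.034 → t=0.262; u2·a0=0.2224·15.844=3.524 ≤ a1=6.580 → R1 fires; M=5 X=13 Q=6 Y=2 E=3
Draw 6: a1=4.230, a2=1.272, a3=5.835, a0=11.337; τ=−ln(0.1471)/11.337=0.169 → t=0.431; u2·a0=0.9622·11.337=10.908; a1+a2=5.502 < 10.908 ≤ a1+…+a3=11.337 → R3 fires; M=4 X=13 Q=8 Y=2 E=4
Draw 7: a1=7.520, a2=1.696, a3=6.224, a0=15.440; τ=−ln(0.9978)/15.440=0.000 → t=0.431; u2·a0=0.3987·15.440=6.156 ≤ a1=7.520 → R1 fires; M=4 X=15 Q=7 Y=2 E=3
Draw 8: a1=4.935, a2=1.484, a3=4.668, a0=11.087; τ=−ln(0.1238)/11.087=0.188 → t=0.620; u2·a0=0.3279·11.087=3.635 ≤ a1=4.935 → R1 fires; M=4 X=17 Q=6 Y=2 E=2
Draw 9: a1=2.820, a2=1.272, a3=3.112, a0=7.204; τ=−ln(0.0419)/7.204=0.440 → t=1.060 > T=0.98: stop.
Read off Q at T=0.98: 6

Q at T = 6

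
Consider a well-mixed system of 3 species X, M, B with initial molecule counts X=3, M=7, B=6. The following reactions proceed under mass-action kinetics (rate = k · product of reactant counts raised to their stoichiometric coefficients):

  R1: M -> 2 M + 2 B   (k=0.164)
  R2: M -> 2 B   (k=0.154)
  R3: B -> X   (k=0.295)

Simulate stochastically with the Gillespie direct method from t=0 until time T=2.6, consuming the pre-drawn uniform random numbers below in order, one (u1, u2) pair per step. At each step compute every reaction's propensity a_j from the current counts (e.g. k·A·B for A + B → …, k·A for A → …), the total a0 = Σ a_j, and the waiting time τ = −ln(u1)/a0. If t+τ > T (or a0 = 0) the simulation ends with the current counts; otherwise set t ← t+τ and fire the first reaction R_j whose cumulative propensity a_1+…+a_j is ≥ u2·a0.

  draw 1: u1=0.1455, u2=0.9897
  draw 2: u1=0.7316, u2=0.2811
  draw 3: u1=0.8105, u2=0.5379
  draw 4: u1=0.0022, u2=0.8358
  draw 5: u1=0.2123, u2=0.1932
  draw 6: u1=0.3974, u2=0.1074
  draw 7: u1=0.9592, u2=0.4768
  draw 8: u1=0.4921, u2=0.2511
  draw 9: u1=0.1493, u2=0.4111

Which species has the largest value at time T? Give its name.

Dominant species at T: B

t=0.000: X=3 M=7 B=6
Draw 1: a1=1.148, a2=1.078, a3=1.770, a0=3.996; τ=−ln(0.1455)/3.996=0.482 → t=0.482; u2·a0=0.9897·3.996=3.955; a1+a2=2.226 < 3.955 ≤ a1+…+a3=3.996 → R3 fires; X=4 M=7 B=5
Draw 2: a1=1.148, a2=1.078, a3=1.475, a0=3.701; τ=−ln(0.7316)/3.701=0.084 → t=0.567; u2·a0=0.2811·3.701=1.040 ≤ a1=1.148 → R1 fires; X=4 M=8 B=7
Draw 3: a1=1.312, a2=1.232, a3=2.065, a0=4.609; τ=−ln(0.8105)/4.609=0.046 → t=0.612; u2·a0=0.5379·4.609=2.479; a1=1.312 < 2.479 ≤ a1+a2=2.544 → R2 fires; X=4 M=7 B=9
Draw 4: a1=1.148, a2=1.078, a3=2.655, a0=4.881; τ=−ln(0.0022)/4.881=1.254 → t=1.866; u2·a0=0.8358·4.881=4.080; a1+a2=2.226 < 4.080 ≤ a1+…+a3=4.881 → R3 fires; X=5 M=7 B=8
Draw 5: a1=1.148, a2=1.078, a3=2.360, a0=4.586; τ=−ln(0.2123)/4.586=0.338 → t=2.204; u2·a0=0.1932·4.586=0.886 ≤ a1=1.148 → R1 fires; X=5 M=8 B=10
Draw 6: a1=1.312, a2=1.232, a3=2.950, a0=5.494; τ=−ln(0.3974)/5.494=0.168 → t=2.372; u2·a0=0.1074·5.494=0.590 ≤ a1=1.312 → R1 fires; X=5 M=9 B=12
Draw 7: a1=1.476, a2=1.386, a3=3.540, a0=6.402; τ=−ln(0.9592)/6.402=0.007 → t=2.379; u2·a0=0.4768·6.402=3.052; a1+a2=2.862 < 3.052 ≤ a1+…+a3=6.402 → R3 fires; X=6 M=9 B=11
Draw 8: a1=1.476, a2=1.386, a3=3.245, a0=6.107; τ=−ln(0.4921)/6.107=0.116 → t=2.495; u2·a0=0.2511·6.107=1.533; a1=1.476 < 1.533 ≤ a1+a2=2.862 → R2 fires; X=6 M=8 B=13
Draw 9: a1=1.312, a2=1.232, a3=3.835, a0=6.379; τ=−ln(0.1493)/6.379=0.298 → t=2.793 > T=2.6: stop.
At T=2.6: X=6 M=8 B=13; the largest is B.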